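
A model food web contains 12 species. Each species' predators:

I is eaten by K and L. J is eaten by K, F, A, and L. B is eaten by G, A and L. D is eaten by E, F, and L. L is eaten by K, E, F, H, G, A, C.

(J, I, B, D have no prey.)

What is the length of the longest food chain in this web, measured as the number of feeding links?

One longest chain: J → L → F.
It has 3 species and 2 links.

2 links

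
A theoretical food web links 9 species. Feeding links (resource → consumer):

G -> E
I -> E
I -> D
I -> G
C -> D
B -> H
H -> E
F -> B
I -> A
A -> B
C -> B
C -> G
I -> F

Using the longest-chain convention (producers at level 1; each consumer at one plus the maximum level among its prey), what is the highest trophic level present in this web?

Producers (level 1): C, I.
I → F → B → H → E gives E level 5.
No species has a prey at level 5, so no species reaches level 6.

5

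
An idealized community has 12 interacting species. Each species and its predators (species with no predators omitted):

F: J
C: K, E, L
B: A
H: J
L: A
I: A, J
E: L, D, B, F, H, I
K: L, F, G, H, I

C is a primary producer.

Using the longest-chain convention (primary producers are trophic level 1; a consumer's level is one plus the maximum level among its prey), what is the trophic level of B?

C is a producer → level 1.
E eats C → level 2.
B eats E → level 3.

Trophic level 3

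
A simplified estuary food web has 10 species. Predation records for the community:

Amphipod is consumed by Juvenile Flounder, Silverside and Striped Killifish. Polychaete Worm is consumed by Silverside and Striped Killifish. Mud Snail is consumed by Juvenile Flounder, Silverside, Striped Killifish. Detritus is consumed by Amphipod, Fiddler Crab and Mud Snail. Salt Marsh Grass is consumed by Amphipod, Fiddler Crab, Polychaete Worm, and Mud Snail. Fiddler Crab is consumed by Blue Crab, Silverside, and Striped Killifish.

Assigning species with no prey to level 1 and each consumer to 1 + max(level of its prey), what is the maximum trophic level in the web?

3

Basal resources (level 1): Detritus, Salt Marsh Grass.
Detritus → Amphipod → Juvenile Flounder gives Juvenile Flounder level 3.
No species has a prey at level 3, so no species reaches level 4.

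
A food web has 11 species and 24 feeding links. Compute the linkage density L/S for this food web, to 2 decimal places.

L/S = 2.18

There are L = 24 links among S = 11 species.
L/S = 24/11 = 2.1818 ≈ 2.18.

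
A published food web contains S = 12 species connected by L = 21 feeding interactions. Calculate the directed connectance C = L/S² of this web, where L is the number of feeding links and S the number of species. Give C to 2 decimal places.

The web has S = 12 species and L = 21 feeding links.
C = L / S² = 21 / 144 = 0.1458 ≈ 0.15.

C = 0.15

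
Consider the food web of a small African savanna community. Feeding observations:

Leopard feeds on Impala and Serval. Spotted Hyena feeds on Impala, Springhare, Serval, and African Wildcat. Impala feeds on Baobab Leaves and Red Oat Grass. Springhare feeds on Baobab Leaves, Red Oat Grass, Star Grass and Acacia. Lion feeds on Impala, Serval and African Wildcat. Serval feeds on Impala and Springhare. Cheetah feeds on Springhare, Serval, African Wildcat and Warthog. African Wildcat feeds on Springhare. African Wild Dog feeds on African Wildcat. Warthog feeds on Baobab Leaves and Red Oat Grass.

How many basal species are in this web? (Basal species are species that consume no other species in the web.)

Basal species (no prey listed): Red Oat Grass, Acacia, Star Grass, Baobab Leaves.
Count: 4.

4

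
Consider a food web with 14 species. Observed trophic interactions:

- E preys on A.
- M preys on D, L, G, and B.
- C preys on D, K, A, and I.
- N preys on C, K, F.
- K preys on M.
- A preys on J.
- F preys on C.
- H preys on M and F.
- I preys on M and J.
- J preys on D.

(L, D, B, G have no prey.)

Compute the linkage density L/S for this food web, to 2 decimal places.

L/S = 1.43

There are L = 20 links among S = 14 species.
L/S = 20/14 = 1.4286 ≈ 1.43.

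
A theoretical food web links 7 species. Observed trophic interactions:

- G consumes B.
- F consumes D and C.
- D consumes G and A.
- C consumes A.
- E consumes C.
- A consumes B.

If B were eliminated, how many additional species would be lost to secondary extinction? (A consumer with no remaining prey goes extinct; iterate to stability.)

Remove B.
Round 1: A (all prey gone), G (all prey gone) → extinct.
Round 2: C (all prey gone), D (all prey gone) → extinct.
Round 3: F (all prey gone), E (all prey gone) → extinct.
No further losses. Total secondary extinctions: 6.

6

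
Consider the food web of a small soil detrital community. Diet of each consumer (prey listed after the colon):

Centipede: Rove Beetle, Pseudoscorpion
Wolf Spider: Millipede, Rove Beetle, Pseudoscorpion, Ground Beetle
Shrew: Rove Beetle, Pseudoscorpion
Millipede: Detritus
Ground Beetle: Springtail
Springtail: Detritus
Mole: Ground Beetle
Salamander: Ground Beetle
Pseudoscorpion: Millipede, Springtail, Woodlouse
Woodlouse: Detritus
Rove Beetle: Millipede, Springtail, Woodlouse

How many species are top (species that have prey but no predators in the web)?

5

Top species (has prey, but nothing eats it): Wolf Spider, Centipede, Shrew, Salamander, Mole.
Count: 5.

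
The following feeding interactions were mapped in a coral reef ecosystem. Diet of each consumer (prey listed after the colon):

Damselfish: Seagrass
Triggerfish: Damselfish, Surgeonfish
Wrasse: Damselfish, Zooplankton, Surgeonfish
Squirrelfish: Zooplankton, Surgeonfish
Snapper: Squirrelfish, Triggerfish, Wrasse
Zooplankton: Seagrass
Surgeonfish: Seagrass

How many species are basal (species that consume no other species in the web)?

1

Basal species (no prey listed): Seagrass.
Count: 1.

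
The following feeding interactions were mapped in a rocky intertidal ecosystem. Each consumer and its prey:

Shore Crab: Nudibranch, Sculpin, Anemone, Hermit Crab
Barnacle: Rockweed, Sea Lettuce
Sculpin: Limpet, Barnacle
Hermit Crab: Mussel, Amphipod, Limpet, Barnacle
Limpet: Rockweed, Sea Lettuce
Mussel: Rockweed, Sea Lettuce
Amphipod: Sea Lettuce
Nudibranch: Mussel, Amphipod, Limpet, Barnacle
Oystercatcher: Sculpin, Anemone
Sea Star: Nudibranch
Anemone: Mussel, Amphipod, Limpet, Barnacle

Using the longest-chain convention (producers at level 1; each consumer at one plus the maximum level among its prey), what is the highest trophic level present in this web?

4

Producers (level 1): Rockweed, Sea Lettuce.
Rockweed → Mussel → Anemone → Oystercatcher gives Oystercatcher level 4.
No species has a prey at level 4, so no species reaches level 5.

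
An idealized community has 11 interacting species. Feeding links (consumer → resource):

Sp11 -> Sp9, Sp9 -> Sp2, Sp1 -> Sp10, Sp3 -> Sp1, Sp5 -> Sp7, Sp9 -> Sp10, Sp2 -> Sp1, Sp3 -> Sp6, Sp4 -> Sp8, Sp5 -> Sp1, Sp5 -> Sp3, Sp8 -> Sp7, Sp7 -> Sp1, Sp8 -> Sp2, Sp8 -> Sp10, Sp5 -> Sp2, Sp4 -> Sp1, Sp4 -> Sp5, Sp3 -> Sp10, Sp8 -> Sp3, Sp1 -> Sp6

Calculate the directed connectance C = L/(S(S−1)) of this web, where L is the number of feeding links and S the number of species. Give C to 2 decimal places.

The web has S = 11 species and L = 21 feeding links.
C = L / (S(S−1)) = 21 / 110 = 0.1909 ≈ 0.19.

C = 0.19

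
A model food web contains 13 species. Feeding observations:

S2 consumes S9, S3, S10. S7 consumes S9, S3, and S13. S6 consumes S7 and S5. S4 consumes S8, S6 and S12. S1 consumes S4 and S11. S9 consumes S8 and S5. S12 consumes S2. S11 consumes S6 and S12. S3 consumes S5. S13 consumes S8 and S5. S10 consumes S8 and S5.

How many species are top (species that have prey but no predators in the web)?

1

Top species (has prey, but nothing eats it): S1.
Count: 1.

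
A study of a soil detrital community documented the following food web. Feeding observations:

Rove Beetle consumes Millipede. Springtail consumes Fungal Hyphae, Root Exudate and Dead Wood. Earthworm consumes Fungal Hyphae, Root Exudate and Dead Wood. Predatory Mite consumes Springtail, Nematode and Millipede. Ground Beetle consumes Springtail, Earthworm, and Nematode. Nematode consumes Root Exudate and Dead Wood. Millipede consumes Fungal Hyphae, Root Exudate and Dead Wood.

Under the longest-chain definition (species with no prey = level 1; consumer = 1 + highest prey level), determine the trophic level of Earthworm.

Root Exudate has no prey (basal) → level 1.
Earthworm eats Root Exudate (level 1); other prey at levels: Fungal Hyphae 1, Dead Wood 1 → level 2.

Trophic level 2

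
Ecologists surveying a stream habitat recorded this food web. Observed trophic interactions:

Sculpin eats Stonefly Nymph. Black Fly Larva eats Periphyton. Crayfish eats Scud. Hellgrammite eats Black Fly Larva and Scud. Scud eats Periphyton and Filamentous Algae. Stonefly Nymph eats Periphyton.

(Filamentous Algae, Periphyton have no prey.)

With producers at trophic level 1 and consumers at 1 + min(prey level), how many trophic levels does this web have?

Producers (level 1): Filamentous Algae, Periphyton.
Following each consumer down to its lowest-level prey: Filamentous Algae → Scud → Crayfish (levels 1 through 3).
All prey of Crayfish (Scud 2) are at level 2 or above, so Crayfish is at level 1 + 2 = 3.
Every consumer has at least one prey at level 2 or below, so none exceeds level 3.

3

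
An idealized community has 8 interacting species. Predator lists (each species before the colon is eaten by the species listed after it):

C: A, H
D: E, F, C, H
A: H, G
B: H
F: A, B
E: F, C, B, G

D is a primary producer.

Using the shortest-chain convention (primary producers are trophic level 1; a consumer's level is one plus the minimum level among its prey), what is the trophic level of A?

Trophic level 3

D is a producer → level 1.
F eats D → level 2.
A eats F → level 3.
No prey of A is below level 2, so 3 is the minimum.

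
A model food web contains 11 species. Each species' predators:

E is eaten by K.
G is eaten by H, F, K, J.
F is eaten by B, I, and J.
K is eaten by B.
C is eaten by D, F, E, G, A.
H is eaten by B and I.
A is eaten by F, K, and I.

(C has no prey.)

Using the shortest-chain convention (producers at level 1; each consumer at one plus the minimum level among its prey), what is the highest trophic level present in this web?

Producers (level 1): C.
Following each consumer down to its lowest-level prey: C → G → H (levels 1 through 3).
All prey of H (G 2) are at level 2 or above, so H is at level 1 + 2 = 3.
Every consumer has at least one prey at level 2 or below, so none exceeds level 3.

3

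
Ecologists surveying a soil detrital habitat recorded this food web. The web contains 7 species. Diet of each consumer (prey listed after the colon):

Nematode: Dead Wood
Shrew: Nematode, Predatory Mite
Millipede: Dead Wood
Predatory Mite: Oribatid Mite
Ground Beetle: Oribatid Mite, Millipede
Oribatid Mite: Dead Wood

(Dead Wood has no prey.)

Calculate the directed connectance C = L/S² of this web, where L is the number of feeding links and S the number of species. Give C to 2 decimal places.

The web has S = 7 species and L = 8 feeding links.
C = L / S² = 8 / 49 = 0.1633 ≈ 0.16.

C = 0.16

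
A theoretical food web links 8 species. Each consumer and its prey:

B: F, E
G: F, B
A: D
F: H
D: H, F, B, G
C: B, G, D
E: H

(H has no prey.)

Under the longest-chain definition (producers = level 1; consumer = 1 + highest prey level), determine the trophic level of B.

H is a producer → level 1.
F eats H → level 2.
B eats F (level 2); other prey at levels: E 2 → level 3.

Trophic level 3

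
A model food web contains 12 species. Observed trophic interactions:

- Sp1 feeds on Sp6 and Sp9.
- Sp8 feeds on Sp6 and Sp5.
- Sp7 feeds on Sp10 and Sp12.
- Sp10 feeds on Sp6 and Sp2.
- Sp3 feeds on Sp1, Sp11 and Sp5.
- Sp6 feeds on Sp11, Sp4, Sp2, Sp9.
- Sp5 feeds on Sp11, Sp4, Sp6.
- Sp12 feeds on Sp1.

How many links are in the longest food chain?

One longest chain: Sp11 → Sp6 → Sp1 → Sp12 → Sp7.
It has 5 species and 4 links.

4 links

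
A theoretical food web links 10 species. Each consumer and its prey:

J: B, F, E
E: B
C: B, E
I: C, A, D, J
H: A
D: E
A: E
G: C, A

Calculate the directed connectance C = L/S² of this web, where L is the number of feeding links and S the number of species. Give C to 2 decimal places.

C = 0.15

The web has S = 10 species and L = 15 feeding links.
C = L / S² = 15 / 100 = 0.1500 ≈ 0.15.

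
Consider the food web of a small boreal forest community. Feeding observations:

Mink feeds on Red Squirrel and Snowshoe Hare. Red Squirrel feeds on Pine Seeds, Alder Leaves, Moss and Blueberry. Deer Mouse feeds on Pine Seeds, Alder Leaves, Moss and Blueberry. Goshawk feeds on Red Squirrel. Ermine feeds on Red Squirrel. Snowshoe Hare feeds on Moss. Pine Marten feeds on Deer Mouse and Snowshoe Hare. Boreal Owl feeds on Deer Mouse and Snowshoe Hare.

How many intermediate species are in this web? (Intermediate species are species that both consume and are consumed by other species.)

Intermediate species (has both prey and predators): Red Squirrel, Snowshoe Hare, Deer Mouse.
Count: 3.

3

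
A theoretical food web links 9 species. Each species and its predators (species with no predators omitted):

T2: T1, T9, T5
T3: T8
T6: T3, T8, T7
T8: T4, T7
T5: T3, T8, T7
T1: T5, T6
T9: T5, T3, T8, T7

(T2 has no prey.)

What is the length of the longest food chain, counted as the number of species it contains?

One longest chain: T2 → T1 → T5 → T3 → T8 → T4.
It has 6 species and 5 links.

6 species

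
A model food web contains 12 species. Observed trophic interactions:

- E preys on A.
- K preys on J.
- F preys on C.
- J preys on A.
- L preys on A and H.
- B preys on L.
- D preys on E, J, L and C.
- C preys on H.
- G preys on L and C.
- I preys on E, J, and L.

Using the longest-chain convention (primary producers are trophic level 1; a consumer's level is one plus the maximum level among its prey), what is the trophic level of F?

Trophic level 3

H is a producer → level 1.
C eats H → level 2.
F eats C → level 3.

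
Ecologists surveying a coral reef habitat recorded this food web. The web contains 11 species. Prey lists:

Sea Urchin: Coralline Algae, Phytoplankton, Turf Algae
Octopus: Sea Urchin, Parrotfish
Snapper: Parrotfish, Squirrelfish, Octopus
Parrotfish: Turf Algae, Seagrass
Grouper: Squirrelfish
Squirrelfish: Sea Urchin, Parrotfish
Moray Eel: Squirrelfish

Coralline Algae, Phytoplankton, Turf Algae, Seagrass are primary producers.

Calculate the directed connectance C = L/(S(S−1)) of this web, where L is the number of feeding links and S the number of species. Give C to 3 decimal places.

The web has S = 11 species and L = 14 feeding links.
C = L / (S(S−1)) = 14 / 110 = 0.1273 ≈ 0.127.

C = 0.127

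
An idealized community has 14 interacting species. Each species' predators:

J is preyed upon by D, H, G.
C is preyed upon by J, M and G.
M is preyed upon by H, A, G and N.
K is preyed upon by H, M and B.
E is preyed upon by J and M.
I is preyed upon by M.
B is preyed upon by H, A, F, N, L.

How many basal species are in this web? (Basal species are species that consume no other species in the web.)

4

Basal species (no prey listed): I, E, C, K.
Count: 4.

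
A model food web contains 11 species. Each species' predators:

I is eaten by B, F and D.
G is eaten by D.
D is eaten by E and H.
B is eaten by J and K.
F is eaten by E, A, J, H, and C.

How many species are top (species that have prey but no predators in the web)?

Top species (has prey, but nothing eats it): H, E, K, C, A, J.
Count: 6.

6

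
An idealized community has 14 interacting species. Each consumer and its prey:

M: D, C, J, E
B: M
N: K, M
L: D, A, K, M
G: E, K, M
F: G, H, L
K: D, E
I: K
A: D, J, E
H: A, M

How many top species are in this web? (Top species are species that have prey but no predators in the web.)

Top species (has prey, but nothing eats it): N, I, B, F.
Count: 4.

4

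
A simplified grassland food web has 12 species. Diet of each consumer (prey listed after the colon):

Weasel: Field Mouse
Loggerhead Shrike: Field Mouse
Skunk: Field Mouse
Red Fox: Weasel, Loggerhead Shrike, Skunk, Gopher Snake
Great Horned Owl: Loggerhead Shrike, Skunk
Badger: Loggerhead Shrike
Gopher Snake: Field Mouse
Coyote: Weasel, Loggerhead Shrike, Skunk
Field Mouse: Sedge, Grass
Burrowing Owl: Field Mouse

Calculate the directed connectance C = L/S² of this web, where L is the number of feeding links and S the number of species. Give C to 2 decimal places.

The web has S = 12 species and L = 17 feeding links.
C = L / S² = 17 / 144 = 0.1181 ≈ 0.12.

C = 0.12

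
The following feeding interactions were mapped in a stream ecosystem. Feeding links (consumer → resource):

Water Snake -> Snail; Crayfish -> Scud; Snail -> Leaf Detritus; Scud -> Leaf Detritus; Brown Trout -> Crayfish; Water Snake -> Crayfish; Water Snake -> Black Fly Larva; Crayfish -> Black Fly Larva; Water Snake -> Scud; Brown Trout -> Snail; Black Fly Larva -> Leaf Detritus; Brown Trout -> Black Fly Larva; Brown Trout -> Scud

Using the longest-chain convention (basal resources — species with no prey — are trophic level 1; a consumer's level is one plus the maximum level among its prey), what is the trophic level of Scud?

Trophic level 2

Leaf Detritus has no prey (basal) → level 1.
Scud eats Leaf Detritus → level 2.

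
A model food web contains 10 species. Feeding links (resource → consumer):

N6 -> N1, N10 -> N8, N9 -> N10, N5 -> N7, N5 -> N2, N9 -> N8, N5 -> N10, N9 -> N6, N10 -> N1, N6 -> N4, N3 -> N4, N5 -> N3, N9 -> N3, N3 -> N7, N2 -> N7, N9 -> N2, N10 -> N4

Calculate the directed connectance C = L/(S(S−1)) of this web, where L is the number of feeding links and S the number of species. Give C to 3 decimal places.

C = 0.189

The web has S = 10 species and L = 17 feeding links.
C = L / (S(S−1)) = 17 / 90 = 0.1889 ≈ 0.189.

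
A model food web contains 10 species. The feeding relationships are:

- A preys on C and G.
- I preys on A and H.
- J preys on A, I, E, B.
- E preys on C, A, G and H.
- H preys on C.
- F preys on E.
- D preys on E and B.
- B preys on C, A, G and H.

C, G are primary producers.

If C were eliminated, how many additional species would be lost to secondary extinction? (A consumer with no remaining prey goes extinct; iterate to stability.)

1

Remove C.
Round 1: H (all prey gone) → extinct.
No further losses. Total secondary extinctions: 1.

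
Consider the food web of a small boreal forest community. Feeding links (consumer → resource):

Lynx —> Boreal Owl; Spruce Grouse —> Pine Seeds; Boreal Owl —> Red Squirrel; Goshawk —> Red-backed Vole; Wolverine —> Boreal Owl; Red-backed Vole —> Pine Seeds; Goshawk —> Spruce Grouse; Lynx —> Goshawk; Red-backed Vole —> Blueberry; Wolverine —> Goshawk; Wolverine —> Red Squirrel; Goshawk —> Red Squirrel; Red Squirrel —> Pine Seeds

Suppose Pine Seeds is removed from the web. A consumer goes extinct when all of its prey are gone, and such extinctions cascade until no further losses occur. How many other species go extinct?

3

Remove Pine Seeds.
Round 1: Spruce Grouse (all prey gone), Red Squirrel (all prey gone) → extinct.
Round 2: Boreal Owl (all prey gone) → extinct.
No further losses. Total secondary extinctions: 3.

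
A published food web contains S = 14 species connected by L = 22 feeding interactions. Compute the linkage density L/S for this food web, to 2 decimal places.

There are L = 22 links among S = 14 species.
L/S = 22/14 = 1.5714 ≈ 1.57.

L/S = 1.57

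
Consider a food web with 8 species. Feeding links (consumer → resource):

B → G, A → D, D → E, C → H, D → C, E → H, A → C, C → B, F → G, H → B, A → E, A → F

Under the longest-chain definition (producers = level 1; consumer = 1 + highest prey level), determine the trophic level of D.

Trophic level 5

G is a producer → level 1.
B eats G → level 2.
H eats B → level 3.
E eats H → level 4.
D eats E (level 4); other prey at levels: C 4 → level 5.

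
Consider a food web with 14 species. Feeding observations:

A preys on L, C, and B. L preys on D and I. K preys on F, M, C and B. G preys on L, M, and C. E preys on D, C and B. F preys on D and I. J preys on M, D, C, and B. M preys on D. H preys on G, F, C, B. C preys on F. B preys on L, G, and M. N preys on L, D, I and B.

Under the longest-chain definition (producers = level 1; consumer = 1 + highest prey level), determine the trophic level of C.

Trophic level 3

D is a producer → level 1.
F eats D (level 1); other prey at levels: I 1 → level 2.
C eats F → level 3.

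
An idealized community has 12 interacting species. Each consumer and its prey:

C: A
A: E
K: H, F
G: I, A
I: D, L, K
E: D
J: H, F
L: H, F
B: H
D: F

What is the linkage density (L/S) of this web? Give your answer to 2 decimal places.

There are L = 16 links among S = 12 species.
L/S = 16/12 = 1.3333 ≈ 1.33.

L/S = 1.33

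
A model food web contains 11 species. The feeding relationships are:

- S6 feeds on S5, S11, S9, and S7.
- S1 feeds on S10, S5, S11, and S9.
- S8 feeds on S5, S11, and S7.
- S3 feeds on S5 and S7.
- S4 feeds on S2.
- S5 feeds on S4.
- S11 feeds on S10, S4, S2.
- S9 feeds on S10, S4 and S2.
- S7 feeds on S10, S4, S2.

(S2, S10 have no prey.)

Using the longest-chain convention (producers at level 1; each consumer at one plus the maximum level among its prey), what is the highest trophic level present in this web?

4

Producers (level 1): S2, S10.
S2 → S4 → S11 → S8 gives S8 level 4.
No species has a prey at level 4, so no species reaches level 5.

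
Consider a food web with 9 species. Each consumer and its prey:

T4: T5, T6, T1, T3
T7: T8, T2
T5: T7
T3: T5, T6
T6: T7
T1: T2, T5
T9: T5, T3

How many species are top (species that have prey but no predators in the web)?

2

Top species (has prey, but nothing eats it): T4, T9.
Count: 2.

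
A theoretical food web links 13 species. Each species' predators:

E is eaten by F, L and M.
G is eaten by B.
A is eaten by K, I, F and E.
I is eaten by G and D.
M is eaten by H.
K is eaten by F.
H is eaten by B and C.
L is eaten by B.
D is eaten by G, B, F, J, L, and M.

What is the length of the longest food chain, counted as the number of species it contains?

One longest chain: A → I → D → M → H → C.
It has 6 species and 5 links.

6 species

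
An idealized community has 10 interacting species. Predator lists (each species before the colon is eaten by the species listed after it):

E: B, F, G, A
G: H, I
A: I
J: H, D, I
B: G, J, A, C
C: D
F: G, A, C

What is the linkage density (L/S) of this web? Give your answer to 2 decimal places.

L/S = 1.80

There are L = 18 links among S = 10 species.
L/S = 18/10 = 1.8000 ≈ 1.80.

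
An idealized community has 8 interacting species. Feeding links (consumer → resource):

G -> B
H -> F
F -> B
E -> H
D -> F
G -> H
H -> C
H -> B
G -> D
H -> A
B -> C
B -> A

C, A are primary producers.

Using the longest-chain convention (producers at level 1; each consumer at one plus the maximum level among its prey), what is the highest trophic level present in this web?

Producers (level 1): C, A.
C → B → F → H → G gives G level 5.
No species has a prey at level 5, so no species reaches level 6.

5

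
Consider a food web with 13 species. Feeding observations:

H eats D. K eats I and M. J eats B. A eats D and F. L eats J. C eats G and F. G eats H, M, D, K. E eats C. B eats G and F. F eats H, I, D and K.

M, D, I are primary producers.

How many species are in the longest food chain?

6 species

One longest chain: D → H → F → B → J → L.
It has 6 species and 5 links.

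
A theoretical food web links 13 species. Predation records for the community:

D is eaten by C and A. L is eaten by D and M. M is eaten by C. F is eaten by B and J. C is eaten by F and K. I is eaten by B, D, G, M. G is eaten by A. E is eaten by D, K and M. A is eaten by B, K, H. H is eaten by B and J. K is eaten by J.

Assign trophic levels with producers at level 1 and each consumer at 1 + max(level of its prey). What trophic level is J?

Trophic level 5

I is a producer → level 1.
M eats I (level 1); other prey at levels: E 1, L 1 → level 2.
C eats M (level 2); other prey at levels: D 2 → level 3.
F eats C → level 4.
J eats F (level 4); other prey at levels: K 4, H 4 → level 5.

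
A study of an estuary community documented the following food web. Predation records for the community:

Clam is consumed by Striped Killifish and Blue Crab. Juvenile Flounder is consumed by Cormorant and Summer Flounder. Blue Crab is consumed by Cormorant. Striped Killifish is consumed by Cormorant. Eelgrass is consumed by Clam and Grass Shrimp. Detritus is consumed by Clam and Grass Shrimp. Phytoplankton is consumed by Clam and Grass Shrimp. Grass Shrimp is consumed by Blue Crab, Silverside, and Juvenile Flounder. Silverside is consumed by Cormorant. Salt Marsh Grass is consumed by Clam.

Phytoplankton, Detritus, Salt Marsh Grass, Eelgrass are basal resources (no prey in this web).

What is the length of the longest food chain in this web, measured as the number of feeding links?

One longest chain: Phytoplankton → Grass Shrimp → Silverside → Cormorant.
It has 4 species and 3 links.

3 links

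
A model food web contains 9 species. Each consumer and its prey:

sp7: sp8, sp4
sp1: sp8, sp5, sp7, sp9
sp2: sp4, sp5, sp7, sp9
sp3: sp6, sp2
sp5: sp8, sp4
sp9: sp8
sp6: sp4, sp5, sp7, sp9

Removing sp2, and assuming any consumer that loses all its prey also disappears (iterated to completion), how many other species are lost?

0

Remove sp2.
Every predator of it retains at least one other prey: sp3 still has sp6.
No consumer loses all prey, so no secondary extinctions occur.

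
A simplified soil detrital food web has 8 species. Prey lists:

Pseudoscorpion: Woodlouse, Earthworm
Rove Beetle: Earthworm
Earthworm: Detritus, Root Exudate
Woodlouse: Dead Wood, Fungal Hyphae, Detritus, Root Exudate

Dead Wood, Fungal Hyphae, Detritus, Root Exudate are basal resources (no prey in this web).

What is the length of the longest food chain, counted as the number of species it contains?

3 species

One longest chain: Dead Wood → Woodlouse → Pseudoscorpion.
It has 3 species and 2 links.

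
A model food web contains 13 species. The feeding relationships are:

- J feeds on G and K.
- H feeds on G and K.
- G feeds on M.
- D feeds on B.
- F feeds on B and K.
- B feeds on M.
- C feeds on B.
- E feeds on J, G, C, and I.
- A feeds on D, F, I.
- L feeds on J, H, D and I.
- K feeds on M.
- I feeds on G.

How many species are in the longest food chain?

One longest chain: M → B → D → L.
It has 4 species and 3 links.

4 species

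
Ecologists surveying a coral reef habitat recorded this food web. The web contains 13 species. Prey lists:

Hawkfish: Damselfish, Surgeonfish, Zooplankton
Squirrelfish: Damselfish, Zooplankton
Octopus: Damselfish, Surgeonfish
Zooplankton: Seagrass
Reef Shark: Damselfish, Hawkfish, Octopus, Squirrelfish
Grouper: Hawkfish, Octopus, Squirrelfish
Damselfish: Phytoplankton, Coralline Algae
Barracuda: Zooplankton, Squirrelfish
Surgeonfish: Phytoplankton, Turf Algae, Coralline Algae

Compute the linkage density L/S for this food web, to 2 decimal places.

L/S = 1.69

There are L = 22 links among S = 13 species.
L/S = 22/13 = 1.6923 ≈ 1.69.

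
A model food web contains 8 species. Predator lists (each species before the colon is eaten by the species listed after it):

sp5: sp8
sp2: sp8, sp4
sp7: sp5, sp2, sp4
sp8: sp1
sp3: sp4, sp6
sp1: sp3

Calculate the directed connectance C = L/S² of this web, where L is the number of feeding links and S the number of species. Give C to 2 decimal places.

C = 0.16

The web has S = 8 species and L = 10 feeding links.
C = L / S² = 10 / 64 = 0.1562 ≈ 0.16.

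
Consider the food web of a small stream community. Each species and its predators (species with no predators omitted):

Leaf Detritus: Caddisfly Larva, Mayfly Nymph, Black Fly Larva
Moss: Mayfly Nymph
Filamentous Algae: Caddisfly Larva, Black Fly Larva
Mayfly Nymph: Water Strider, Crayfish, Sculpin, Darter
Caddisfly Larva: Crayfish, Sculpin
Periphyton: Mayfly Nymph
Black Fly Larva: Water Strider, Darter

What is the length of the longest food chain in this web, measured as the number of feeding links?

2 links

One longest chain: Moss → Mayfly Nymph → Water Strider.
It has 3 species and 2 links.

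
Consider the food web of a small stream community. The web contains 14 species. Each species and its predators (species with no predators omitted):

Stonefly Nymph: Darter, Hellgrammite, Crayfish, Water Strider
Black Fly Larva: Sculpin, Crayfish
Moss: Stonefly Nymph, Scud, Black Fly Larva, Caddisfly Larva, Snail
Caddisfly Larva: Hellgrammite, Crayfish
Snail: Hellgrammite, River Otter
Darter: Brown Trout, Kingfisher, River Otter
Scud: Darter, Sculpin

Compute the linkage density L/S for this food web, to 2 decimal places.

There are L = 20 links among S = 14 species.
L/S = 20/14 = 1.4286 ≈ 1.43.

L/S = 1.43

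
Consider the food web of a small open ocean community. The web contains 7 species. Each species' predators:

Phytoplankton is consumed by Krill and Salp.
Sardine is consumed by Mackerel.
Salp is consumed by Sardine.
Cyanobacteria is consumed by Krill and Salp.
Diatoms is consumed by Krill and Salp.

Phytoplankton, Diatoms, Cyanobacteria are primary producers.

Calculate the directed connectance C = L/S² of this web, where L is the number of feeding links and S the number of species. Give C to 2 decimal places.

The web has S = 7 species and L = 8 feeding links.
C = L / S² = 8 / 49 = 0.1633 ≈ 0.16.

C = 0.16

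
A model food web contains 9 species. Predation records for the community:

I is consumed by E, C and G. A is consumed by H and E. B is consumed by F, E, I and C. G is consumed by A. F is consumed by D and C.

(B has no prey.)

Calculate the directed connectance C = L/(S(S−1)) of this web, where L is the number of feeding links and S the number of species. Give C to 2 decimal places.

The web has S = 9 species and L = 12 feeding links.
C = L / (S(S−1)) = 12 / 72 = 0.1667 ≈ 0.17.

C = 0.17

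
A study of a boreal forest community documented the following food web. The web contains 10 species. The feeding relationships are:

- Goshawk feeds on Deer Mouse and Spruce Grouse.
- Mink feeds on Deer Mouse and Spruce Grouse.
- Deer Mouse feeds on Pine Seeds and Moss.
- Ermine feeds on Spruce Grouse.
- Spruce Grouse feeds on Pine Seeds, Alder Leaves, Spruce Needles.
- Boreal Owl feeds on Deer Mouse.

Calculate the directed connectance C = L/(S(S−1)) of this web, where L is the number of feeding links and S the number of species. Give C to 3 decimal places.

C = 0.122

The web has S = 10 species and L = 11 feeding links.
C = L / (S(S−1)) = 11 / 90 = 0.1222 ≈ 0.122.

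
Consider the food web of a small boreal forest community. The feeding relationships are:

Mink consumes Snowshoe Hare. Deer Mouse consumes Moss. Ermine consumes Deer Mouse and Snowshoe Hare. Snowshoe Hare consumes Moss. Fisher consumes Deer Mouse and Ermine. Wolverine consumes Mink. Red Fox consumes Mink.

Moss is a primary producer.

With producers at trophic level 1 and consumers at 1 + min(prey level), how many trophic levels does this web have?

Producers (level 1): Moss.
Following each consumer down to its lowest-level prey: Moss → Snowshoe Hare → Mink → Wolverine (levels 1 through 4).
All prey of Wolverine (Mink 3) are at level 3 or above, so Wolverine is at level 1 + 3 = 4.
Every consumer has at least one prey at level 3 or below, so none exceeds level 4.

4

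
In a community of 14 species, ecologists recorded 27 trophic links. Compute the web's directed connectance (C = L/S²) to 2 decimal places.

The web has S = 14 species and L = 27 feeding links.
C = L / S² = 27 / 196 = 0.1378 ≈ 0.14.

C = 0.14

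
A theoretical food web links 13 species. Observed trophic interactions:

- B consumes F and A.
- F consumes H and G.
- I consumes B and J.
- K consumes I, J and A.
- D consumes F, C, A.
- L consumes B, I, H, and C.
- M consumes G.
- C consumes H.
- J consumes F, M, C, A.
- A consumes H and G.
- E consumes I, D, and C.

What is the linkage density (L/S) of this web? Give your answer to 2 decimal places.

L/S = 2.08

There are L = 27 links among S = 13 species.
L/S = 27/13 = 2.0769 ≈ 2.08.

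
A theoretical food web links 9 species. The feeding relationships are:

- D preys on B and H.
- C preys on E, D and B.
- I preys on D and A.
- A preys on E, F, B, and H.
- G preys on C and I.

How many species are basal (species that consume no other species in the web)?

4

Basal species (no prey listed): F, E, H, B.
Count: 4.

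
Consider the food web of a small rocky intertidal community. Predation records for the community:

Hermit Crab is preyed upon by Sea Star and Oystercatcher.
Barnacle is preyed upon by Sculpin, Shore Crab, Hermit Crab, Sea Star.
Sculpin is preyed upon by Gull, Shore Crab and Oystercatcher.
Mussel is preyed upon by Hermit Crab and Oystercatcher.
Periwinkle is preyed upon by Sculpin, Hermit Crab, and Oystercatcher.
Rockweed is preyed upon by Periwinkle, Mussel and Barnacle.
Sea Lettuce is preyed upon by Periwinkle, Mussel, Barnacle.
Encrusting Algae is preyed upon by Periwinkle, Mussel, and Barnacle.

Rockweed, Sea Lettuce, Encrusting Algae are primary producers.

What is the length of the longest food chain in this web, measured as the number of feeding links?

3 links

One longest chain: Rockweed → Periwinkle → Sculpin → Oystercatcher.
It has 4 species and 3 links.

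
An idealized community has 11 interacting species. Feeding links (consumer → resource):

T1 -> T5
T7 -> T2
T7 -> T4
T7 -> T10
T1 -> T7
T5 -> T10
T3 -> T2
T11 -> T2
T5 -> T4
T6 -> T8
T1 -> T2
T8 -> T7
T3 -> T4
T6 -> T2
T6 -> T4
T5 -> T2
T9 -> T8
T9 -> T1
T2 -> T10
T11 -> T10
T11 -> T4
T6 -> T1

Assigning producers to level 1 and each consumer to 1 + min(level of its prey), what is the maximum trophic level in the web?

4

Producers (level 1): T10, T4.
Following each consumer down to its lowest-level prey: T10 → T7 → T8 → T9 (levels 1 through 4).
All prey of T9 (T8 3, T1 3) are at level 3 or above, so T9 is at level 1 + 3 = 4.
Every consumer has at least one prey at level 3 or below, so none exceeds level 4.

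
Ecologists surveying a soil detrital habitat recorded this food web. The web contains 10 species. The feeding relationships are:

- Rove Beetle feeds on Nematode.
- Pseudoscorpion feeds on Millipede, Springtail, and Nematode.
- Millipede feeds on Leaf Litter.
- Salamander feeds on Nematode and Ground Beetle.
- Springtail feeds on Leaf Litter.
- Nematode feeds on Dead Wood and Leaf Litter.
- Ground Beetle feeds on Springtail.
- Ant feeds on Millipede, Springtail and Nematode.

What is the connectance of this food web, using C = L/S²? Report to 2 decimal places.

The web has S = 10 species and L = 14 feeding links.
C = L / S² = 14 / 100 = 0.1400 ≈ 0.14.

C = 0.14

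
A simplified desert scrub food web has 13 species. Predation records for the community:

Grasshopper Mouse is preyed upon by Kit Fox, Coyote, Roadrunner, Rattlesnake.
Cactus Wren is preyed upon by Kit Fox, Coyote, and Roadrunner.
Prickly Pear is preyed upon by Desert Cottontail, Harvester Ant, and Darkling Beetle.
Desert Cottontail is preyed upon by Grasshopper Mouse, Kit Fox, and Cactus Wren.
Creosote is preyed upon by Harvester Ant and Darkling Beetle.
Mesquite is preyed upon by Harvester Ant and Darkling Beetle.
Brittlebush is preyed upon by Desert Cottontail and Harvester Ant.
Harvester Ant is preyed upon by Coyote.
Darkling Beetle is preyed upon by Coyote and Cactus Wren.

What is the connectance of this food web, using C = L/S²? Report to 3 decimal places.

The web has S = 13 species and L = 22 feeding links.
C = L / S² = 22 / 169 = 0.1302 ≈ 0.130.

C = 0.130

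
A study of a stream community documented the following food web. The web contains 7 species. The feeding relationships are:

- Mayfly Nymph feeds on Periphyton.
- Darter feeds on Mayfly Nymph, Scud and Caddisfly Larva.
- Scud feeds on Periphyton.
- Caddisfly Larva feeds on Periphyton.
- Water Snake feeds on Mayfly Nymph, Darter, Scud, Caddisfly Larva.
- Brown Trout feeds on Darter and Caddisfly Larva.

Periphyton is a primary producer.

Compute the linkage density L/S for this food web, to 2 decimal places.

L/S = 1.71

There are L = 12 links among S = 7 species.
L/S = 12/7 = 1.7143 ≈ 1.71.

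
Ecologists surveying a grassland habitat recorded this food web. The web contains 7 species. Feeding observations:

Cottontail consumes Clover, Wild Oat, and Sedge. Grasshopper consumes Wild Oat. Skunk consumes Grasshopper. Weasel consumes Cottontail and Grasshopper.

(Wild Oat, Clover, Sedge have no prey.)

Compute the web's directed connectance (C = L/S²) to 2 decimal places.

C = 0.14

The web has S = 7 species and L = 7 feeding links.
C = L / S² = 7 / 49 = 0.1429 ≈ 0.14.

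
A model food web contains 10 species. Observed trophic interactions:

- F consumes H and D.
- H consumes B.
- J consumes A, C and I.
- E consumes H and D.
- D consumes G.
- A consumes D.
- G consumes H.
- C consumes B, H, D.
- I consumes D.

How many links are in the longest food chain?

5 links

One longest chain: B → H → G → D → I → J.
It has 6 species and 5 links.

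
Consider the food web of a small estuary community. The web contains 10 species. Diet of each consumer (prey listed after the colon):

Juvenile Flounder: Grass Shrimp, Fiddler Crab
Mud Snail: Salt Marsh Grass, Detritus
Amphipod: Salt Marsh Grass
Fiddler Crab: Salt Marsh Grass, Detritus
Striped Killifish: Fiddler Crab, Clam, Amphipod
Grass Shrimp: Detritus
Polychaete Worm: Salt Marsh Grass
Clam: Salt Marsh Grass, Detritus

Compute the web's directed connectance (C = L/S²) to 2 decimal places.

The web has S = 10 species and L = 14 feeding links.
C = L / S² = 14 / 100 = 0.1400 ≈ 0.14.

C = 0.14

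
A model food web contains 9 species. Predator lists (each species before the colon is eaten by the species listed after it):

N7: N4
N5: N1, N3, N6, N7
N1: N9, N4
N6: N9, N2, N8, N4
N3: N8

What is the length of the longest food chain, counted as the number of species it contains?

3 species

One longest chain: N5 → N1 → N9.
It has 3 species and 2 links.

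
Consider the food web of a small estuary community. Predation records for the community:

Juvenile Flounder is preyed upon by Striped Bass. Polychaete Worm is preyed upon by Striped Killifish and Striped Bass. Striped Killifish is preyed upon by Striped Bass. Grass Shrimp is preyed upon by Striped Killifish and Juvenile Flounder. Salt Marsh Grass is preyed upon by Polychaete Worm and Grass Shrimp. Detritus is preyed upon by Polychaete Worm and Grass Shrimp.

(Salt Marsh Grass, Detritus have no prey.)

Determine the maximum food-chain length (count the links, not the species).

3 links

One longest chain: Salt Marsh Grass → Grass Shrimp → Juvenile Flounder → Striped Bass.
It has 4 species and 3 links.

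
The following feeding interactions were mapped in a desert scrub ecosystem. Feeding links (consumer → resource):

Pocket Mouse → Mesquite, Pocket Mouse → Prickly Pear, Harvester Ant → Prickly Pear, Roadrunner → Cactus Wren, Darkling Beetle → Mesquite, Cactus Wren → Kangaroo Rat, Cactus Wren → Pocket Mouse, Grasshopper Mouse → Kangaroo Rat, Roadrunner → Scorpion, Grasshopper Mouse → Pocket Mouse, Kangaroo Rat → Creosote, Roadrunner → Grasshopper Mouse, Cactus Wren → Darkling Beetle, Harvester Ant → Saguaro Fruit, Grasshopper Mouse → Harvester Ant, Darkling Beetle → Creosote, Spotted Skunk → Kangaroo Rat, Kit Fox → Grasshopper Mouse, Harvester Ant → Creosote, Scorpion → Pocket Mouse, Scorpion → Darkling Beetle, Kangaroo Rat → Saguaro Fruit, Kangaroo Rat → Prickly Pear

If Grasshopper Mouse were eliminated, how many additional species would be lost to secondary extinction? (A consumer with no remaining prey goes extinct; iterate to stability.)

Remove Grasshopper Mouse.
Round 1: Kit Fox (all prey gone) → extinct.
No further losses. Total secondary extinctions: 1.

1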